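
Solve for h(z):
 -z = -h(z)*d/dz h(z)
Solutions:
 h(z) = -sqrt(C1 + z^2)
 h(z) = sqrt(C1 + z^2)


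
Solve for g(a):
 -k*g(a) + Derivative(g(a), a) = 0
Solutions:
 g(a) = C1*exp(a*k)


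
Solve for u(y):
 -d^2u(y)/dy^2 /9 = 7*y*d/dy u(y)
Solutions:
 u(y) = C1 + C2*erf(3*sqrt(14)*y/2)


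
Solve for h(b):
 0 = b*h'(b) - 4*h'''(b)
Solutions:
 h(b) = C1 + Integral(C2*airyai(2^(1/3)*b/2) + C3*airybi(2^(1/3)*b/2), b)


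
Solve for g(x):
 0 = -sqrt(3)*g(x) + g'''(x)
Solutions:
 g(x) = C3*exp(3^(1/6)*x) + (C1*sin(3^(2/3)*x/2) + C2*cos(3^(2/3)*x/2))*exp(-3^(1/6)*x/2)


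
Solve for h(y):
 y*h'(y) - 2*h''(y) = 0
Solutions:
 h(y) = C1 + C2*erfi(y/2)


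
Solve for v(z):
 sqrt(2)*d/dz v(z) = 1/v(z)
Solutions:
 v(z) = -sqrt(C1 + sqrt(2)*z)
 v(z) = sqrt(C1 + sqrt(2)*z)


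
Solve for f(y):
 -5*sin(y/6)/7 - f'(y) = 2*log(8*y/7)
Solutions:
 f(y) = C1 - 2*y*log(y) - 6*y*log(2) + 2*y + 2*y*log(7) + 30*cos(y/6)/7


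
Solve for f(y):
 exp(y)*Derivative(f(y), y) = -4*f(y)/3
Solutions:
 f(y) = C1*exp(4*exp(-y)/3)


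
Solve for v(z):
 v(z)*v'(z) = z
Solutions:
 v(z) = -sqrt(C1 + z^2)
 v(z) = sqrt(C1 + z^2)


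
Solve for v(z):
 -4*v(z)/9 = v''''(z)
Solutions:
 v(z) = (C1*sin(sqrt(3)*z/3) + C2*cos(sqrt(3)*z/3))*exp(-sqrt(3)*z/3) + (C3*sin(sqrt(3)*z/3) + C4*cos(sqrt(3)*z/3))*exp(sqrt(3)*z/3)


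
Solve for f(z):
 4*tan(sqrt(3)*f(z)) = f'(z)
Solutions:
 f(z) = sqrt(3)*(pi - asin(C1*exp(4*sqrt(3)*z)))/3
 f(z) = sqrt(3)*asin(C1*exp(4*sqrt(3)*z))/3


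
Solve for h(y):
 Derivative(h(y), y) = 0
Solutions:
 h(y) = C1


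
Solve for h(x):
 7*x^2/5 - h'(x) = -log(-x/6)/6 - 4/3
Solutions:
 h(x) = C1 + 7*x^3/15 + x*log(-x)/6 + x*(7 - log(6))/6


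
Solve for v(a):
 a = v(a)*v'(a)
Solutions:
 v(a) = -sqrt(C1 + a^2)
 v(a) = sqrt(C1 + a^2)


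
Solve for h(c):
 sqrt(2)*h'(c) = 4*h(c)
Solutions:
 h(c) = C1*exp(2*sqrt(2)*c)


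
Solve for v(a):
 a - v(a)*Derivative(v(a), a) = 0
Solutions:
 v(a) = -sqrt(C1 + a^2)
 v(a) = sqrt(C1 + a^2)


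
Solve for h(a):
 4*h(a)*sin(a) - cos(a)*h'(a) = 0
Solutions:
 h(a) = C1/cos(a)^4


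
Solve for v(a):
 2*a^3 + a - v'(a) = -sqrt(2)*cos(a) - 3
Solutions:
 v(a) = C1 + a^4/2 + a^2/2 + 3*a + sqrt(2)*sin(a)


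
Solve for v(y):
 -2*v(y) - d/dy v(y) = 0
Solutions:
 v(y) = C1*exp(-2*y)


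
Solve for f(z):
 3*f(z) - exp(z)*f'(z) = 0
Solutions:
 f(z) = C1*exp(-3*exp(-z))


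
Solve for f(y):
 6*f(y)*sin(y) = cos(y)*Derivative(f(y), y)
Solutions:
 f(y) = C1/cos(y)^6


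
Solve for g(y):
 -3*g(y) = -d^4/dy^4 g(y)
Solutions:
 g(y) = C1*exp(-3^(1/4)*y) + C2*exp(3^(1/4)*y) + C3*sin(3^(1/4)*y) + C4*cos(3^(1/4)*y)


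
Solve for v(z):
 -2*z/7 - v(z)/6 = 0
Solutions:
 v(z) = -12*z/7


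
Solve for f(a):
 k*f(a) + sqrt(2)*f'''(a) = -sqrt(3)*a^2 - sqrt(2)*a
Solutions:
 f(a) = C1*exp(2^(5/6)*a*(-k)^(1/3)/2) + C2*exp(2^(5/6)*a*(-k)^(1/3)*(-1 + sqrt(3)*I)/4) + C3*exp(-2^(5/6)*a*(-k)^(1/3)*(1 + sqrt(3)*I)/4) - sqrt(3)*a^2/k - sqrt(2)*a/k


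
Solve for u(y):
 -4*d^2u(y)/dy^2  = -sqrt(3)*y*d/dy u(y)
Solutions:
 u(y) = C1 + C2*erfi(sqrt(2)*3^(1/4)*y/4)


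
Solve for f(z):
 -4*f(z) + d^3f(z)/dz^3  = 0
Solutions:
 f(z) = C3*exp(2^(2/3)*z) + (C1*sin(2^(2/3)*sqrt(3)*z/2) + C2*cos(2^(2/3)*sqrt(3)*z/2))*exp(-2^(2/3)*z/2)


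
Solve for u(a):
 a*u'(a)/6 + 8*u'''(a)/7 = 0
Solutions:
 u(a) = C1 + Integral(C2*airyai(-6^(2/3)*7^(1/3)*a/12) + C3*airybi(-6^(2/3)*7^(1/3)*a/12), a)


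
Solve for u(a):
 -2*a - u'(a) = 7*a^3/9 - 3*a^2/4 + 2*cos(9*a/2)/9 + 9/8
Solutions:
 u(a) = C1 - 7*a^4/36 + a^3/4 - a^2 - 9*a/8 - 4*sin(9*a/2)/81


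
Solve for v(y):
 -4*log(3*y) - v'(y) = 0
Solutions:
 v(y) = C1 - 4*y*log(y) - y*log(81) + 4*y


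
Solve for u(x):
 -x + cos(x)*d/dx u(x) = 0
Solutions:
 u(x) = C1 + Integral(x/cos(x), x)


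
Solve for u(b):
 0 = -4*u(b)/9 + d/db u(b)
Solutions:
 u(b) = C1*exp(4*b/9)


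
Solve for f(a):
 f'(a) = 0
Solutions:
 f(a) = C1


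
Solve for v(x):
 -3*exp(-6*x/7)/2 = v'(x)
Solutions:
 v(x) = C1 + 7*exp(-6*x/7)/4


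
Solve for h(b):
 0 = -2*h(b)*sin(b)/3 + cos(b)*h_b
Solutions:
 h(b) = C1/cos(b)^(2/3)


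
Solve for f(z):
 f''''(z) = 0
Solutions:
 f(z) = C1 + C2*z + C3*z^2 + C4*z^3


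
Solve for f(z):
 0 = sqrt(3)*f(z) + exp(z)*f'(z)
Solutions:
 f(z) = C1*exp(sqrt(3)*exp(-z))


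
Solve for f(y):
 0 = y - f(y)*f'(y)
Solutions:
 f(y) = -sqrt(C1 + y^2)
 f(y) = sqrt(C1 + y^2)


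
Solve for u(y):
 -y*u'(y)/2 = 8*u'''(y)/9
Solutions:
 u(y) = C1 + Integral(C2*airyai(-6^(2/3)*y/4) + C3*airybi(-6^(2/3)*y/4), y)


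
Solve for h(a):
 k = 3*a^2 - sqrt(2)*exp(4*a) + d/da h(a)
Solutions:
 h(a) = C1 - a^3 + a*k + sqrt(2)*exp(4*a)/4


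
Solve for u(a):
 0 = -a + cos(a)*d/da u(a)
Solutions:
 u(a) = C1 + Integral(a/cos(a), a)


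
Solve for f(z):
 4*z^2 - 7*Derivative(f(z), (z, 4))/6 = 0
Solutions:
 f(z) = C1 + C2*z + C3*z^2 + C4*z^3 + z^6/105


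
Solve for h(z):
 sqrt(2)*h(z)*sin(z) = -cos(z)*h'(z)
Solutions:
 h(z) = C1*cos(z)^(sqrt(2))


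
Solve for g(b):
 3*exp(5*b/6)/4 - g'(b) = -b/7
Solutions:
 g(b) = C1 + b^2/14 + 9*exp(5*b/6)/10


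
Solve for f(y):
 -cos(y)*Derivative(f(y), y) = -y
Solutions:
 f(y) = C1 + Integral(y/cos(y), y)


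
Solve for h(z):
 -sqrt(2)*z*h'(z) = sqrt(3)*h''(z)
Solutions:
 h(z) = C1 + C2*erf(6^(3/4)*z/6)


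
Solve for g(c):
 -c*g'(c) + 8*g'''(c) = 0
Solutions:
 g(c) = C1 + Integral(C2*airyai(c/2) + C3*airybi(c/2), c)


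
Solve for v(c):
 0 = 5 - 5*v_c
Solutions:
 v(c) = C1 + c


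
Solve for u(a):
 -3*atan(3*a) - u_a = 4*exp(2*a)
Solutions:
 u(a) = C1 - 3*a*atan(3*a) - 2*exp(2*a) + log(9*a^2 + 1)/2


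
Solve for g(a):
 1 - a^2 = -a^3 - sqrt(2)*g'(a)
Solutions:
 g(a) = C1 - sqrt(2)*a^4/8 + sqrt(2)*a^3/6 - sqrt(2)*a/2


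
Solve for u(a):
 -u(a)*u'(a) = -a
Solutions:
 u(a) = -sqrt(C1 + a^2)
 u(a) = sqrt(C1 + a^2)


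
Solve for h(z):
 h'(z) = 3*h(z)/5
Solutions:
 h(z) = C1*exp(3*z/5)


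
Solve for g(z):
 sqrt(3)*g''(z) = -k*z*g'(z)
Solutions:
 g(z) = Piecewise((-sqrt(2)*3^(1/4)*sqrt(pi)*C1*erf(sqrt(2)*3^(3/4)*sqrt(k)*z/6)/(2*sqrt(k)) - C2, (k > 0) | (k < 0)), (-C1*z - C2, True))


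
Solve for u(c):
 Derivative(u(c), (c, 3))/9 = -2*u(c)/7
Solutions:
 u(c) = C3*exp(c*(-18^(1/3)*7^(2/3) + 3*2^(1/3)*21^(2/3))/28)*sin(3*2^(1/3)*3^(1/6)*7^(2/3)*c/14) + C4*exp(c*(-18^(1/3)*7^(2/3) + 3*2^(1/3)*21^(2/3))/28)*cos(3*2^(1/3)*3^(1/6)*7^(2/3)*c/14) + C5*exp(-c*(18^(1/3)*7^(2/3) + 3*2^(1/3)*21^(2/3))/28) + (C1*sin(3*2^(1/3)*3^(1/6)*7^(2/3)*c/14) + C2*cos(3*2^(1/3)*3^(1/6)*7^(2/3)*c/14))*exp(18^(1/3)*7^(2/3)*c/14)


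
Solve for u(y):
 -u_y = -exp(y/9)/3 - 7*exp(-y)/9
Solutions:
 u(y) = C1 + 3*exp(y/9) - 7*exp(-y)/9


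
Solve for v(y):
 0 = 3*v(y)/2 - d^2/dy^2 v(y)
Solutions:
 v(y) = C1*exp(-sqrt(6)*y/2) + C2*exp(sqrt(6)*y/2)


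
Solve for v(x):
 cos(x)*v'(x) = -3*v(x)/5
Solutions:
 v(x) = C1*(sin(x) - 1)^(3/10)/(sin(x) + 1)^(3/10)


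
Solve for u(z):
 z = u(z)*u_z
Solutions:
 u(z) = -sqrt(C1 + z^2)
 u(z) = sqrt(C1 + z^2)


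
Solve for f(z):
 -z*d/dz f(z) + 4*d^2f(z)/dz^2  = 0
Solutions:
 f(z) = C1 + C2*erfi(sqrt(2)*z/4)


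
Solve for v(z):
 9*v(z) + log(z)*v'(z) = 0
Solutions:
 v(z) = C1*exp(-9*li(z))


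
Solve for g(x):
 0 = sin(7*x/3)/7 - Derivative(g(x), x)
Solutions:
 g(x) = C1 - 3*cos(7*x/3)/49


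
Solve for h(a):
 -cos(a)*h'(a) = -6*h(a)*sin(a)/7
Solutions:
 h(a) = C1/cos(a)^(6/7)


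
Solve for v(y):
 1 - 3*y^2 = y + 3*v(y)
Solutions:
 v(y) = -y^2 - y/3 + 1/3


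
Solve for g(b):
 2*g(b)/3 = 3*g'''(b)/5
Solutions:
 g(b) = C3*exp(30^(1/3)*b/3) + (C1*sin(10^(1/3)*3^(5/6)*b/6) + C2*cos(10^(1/3)*3^(5/6)*b/6))*exp(-30^(1/3)*b/6)


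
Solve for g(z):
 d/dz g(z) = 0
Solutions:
 g(z) = C1


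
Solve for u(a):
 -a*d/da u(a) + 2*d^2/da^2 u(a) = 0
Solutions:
 u(a) = C1 + C2*erfi(a/2)


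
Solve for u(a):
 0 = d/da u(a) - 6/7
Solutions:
 u(a) = C1 + 6*a/7


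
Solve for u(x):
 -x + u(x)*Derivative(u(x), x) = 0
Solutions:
 u(x) = -sqrt(C1 + x^2)
 u(x) = sqrt(C1 + x^2)


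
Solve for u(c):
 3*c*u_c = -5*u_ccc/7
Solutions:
 u(c) = C1 + Integral(C2*airyai(-21^(1/3)*5^(2/3)*c/5) + C3*airybi(-21^(1/3)*5^(2/3)*c/5), c)


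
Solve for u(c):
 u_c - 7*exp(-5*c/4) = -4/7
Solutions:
 u(c) = C1 - 4*c/7 - 28*exp(-5*c/4)/5


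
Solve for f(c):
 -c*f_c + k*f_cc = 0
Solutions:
 f(c) = C1 + C2*erf(sqrt(2)*c*sqrt(-1/k)/2)/sqrt(-1/k)


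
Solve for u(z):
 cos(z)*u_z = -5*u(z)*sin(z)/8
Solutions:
 u(z) = C1*cos(z)^(5/8)


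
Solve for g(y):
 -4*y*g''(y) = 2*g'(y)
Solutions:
 g(y) = C1 + C2*sqrt(y)


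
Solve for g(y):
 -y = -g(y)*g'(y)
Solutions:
 g(y) = -sqrt(C1 + y^2)
 g(y) = sqrt(C1 + y^2)


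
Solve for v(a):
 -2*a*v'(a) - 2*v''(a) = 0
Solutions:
 v(a) = C1 + C2*erf(sqrt(2)*a/2)


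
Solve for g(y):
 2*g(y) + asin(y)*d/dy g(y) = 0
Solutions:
 g(y) = C1*exp(-2*Integral(1/asin(y), y))


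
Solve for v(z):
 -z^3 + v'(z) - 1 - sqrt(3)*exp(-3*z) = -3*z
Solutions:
 v(z) = C1 + z^4/4 - 3*z^2/2 + z - sqrt(3)*exp(-3*z)/3


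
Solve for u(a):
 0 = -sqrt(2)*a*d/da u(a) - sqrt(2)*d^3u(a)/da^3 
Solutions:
 u(a) = C1 + Integral(C2*airyai(-a) + C3*airybi(-a), a)


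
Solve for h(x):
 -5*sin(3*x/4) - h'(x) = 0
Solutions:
 h(x) = C1 + 20*cos(3*x/4)/3


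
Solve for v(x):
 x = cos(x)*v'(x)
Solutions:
 v(x) = C1 + Integral(x/cos(x), x)


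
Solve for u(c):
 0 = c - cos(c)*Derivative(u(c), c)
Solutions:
 u(c) = C1 + Integral(c/cos(c), c)


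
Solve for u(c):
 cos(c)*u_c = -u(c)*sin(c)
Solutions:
 u(c) = C1*cos(c)


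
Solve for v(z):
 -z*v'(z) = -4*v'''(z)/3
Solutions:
 v(z) = C1 + Integral(C2*airyai(6^(1/3)*z/2) + C3*airybi(6^(1/3)*z/2), z)


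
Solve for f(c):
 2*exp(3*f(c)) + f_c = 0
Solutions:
 f(c) = log((-3^(2/3) - 3*3^(1/6)*I)*(1/(C1 + 2*c))^(1/3)/6)
 f(c) = log((-3^(2/3) + 3*3^(1/6)*I)*(1/(C1 + 2*c))^(1/3)/6)
 f(c) = log(1/(C1 + 6*c))/3


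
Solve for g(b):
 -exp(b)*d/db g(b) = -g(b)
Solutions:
 g(b) = C1*exp(-exp(-b))


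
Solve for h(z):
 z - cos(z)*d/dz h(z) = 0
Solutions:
 h(z) = C1 + Integral(z/cos(z), z)


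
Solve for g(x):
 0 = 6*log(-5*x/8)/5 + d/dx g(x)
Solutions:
 g(x) = C1 - 6*x*log(-x)/5 + 6*x*(-log(5) + 1 + 3*log(2))/5


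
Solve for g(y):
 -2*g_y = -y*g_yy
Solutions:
 g(y) = C1 + C2*y^3


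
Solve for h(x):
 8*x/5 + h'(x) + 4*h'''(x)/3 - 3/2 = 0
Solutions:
 h(x) = C1 + C2*sin(sqrt(3)*x/2) + C3*cos(sqrt(3)*x/2) - 4*x^2/5 + 3*x/2


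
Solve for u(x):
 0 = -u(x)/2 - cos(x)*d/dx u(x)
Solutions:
 u(x) = C1*(sin(x) - 1)^(1/4)/(sin(x) + 1)^(1/4)


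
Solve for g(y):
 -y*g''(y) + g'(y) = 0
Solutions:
 g(y) = C1 + C2*y^2


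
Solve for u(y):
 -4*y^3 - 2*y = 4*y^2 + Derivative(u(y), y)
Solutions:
 u(y) = C1 - y^4 - 4*y^3/3 - y^2


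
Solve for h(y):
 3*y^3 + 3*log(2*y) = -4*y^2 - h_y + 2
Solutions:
 h(y) = C1 - 3*y^4/4 - 4*y^3/3 - 3*y*log(y) - 3*y*log(2) + 5*y


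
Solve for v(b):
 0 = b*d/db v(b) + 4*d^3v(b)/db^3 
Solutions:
 v(b) = C1 + Integral(C2*airyai(-2^(1/3)*b/2) + C3*airybi(-2^(1/3)*b/2), b)


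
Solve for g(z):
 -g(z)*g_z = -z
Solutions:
 g(z) = -sqrt(C1 + z^2)
 g(z) = sqrt(C1 + z^2)


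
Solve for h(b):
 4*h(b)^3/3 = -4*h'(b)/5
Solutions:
 h(b) = -sqrt(6)*sqrt(-1/(C1 - 5*b))/2
 h(b) = sqrt(6)*sqrt(-1/(C1 - 5*b))/2


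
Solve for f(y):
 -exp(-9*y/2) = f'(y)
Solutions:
 f(y) = C1 + 2*exp(-9*y/2)/9


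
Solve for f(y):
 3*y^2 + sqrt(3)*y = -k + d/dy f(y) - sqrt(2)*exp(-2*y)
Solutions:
 f(y) = C1 + k*y + y^3 + sqrt(3)*y^2/2 - sqrt(2)*exp(-2*y)/2


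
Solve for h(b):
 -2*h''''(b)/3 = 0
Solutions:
 h(b) = C1 + C2*b + C3*b^2 + C4*b^3


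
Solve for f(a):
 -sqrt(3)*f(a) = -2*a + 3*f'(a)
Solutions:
 f(a) = C1*exp(-sqrt(3)*a/3) + 2*sqrt(3)*a/3 - 2


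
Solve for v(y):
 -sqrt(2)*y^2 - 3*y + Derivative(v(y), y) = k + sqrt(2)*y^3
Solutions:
 v(y) = C1 + k*y + sqrt(2)*y^4/4 + sqrt(2)*y^3/3 + 3*y^2/2


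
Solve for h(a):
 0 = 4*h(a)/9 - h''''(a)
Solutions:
 h(a) = C1*exp(-sqrt(6)*a/3) + C2*exp(sqrt(6)*a/3) + C3*sin(sqrt(6)*a/3) + C4*cos(sqrt(6)*a/3)


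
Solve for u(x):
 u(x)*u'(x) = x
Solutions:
 u(x) = -sqrt(C1 + x^2)
 u(x) = sqrt(C1 + x^2)


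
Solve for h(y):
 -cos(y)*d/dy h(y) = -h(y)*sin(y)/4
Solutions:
 h(y) = C1/cos(y)^(1/4)


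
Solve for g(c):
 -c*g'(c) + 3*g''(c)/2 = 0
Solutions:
 g(c) = C1 + C2*erfi(sqrt(3)*c/3)


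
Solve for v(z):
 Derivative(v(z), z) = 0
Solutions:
 v(z) = C1


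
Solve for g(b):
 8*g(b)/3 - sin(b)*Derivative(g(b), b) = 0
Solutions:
 g(b) = C1*(cos(b) - 1)^(4/3)/(cos(b) + 1)^(4/3)


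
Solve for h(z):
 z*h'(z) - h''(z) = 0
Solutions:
 h(z) = C1 + C2*erfi(sqrt(2)*z/2)


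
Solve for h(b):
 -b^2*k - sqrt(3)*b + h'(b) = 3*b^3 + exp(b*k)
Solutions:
 h(b) = C1 + 3*b^4/4 + b^3*k/3 + sqrt(3)*b^2/2 + exp(b*k)/k


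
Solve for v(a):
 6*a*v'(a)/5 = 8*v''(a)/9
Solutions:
 v(a) = C1 + C2*erfi(3*sqrt(30)*a/20)


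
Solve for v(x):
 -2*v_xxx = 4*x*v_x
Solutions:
 v(x) = C1 + Integral(C2*airyai(-2^(1/3)*x) + C3*airybi(-2^(1/3)*x), x)


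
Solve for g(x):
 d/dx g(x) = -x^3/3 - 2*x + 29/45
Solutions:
 g(x) = C1 - x^4/12 - x^2 + 29*x/45


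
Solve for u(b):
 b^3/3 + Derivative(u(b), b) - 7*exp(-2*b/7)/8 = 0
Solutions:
 u(b) = C1 - b^4/12 - 49*exp(-2*b/7)/16


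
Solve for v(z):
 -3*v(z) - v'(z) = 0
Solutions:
 v(z) = C1*exp(-3*z)


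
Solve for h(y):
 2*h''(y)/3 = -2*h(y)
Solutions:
 h(y) = C1*sin(sqrt(3)*y) + C2*cos(sqrt(3)*y)


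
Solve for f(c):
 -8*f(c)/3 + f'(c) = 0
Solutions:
 f(c) = C1*exp(8*c/3)


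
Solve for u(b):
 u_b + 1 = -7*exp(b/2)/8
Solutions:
 u(b) = C1 - b - 7*exp(b/2)/4


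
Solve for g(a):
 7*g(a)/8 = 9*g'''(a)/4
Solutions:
 g(a) = C3*exp(84^(1/3)*a/6) + (C1*sin(28^(1/3)*3^(5/6)*a/12) + C2*cos(28^(1/3)*3^(5/6)*a/12))*exp(-84^(1/3)*a/12)


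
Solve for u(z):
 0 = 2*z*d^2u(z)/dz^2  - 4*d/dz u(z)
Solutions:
 u(z) = C1 + C2*z^3


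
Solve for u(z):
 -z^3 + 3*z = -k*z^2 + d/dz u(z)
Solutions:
 u(z) = C1 + k*z^3/3 - z^4/4 + 3*z^2/2


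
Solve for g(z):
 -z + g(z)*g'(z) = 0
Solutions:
 g(z) = -sqrt(C1 + z^2)
 g(z) = sqrt(C1 + z^2)


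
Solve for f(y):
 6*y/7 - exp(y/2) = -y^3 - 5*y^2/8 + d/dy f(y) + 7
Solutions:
 f(y) = C1 + y^4/4 + 5*y^3/24 + 3*y^2/7 - 7*y - 2*exp(y/2)


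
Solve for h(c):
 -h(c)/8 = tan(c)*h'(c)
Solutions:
 h(c) = C1/sin(c)^(1/8)


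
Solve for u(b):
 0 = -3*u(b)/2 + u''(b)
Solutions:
 u(b) = C1*exp(-sqrt(6)*b/2) + C2*exp(sqrt(6)*b/2)


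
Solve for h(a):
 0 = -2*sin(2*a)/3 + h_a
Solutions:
 h(a) = C1 - cos(2*a)/3


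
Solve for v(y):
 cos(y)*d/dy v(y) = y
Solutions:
 v(y) = C1 + Integral(y/cos(y), y)


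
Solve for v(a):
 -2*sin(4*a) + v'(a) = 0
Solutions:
 v(a) = C1 - cos(4*a)/2


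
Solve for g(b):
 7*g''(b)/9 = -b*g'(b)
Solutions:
 g(b) = C1 + C2*erf(3*sqrt(14)*b/14)


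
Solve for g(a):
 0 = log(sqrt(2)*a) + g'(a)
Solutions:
 g(a) = C1 - a*log(a) - a*log(2)/2 + a


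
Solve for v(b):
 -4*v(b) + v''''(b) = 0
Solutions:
 v(b) = C1*exp(-sqrt(2)*b) + C2*exp(sqrt(2)*b) + C3*sin(sqrt(2)*b) + C4*cos(sqrt(2)*b)


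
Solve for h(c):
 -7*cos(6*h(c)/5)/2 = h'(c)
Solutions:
 7*c/2 - 5*log(sin(6*h(c)/5) - 1)/12 + 5*log(sin(6*h(c)/5) + 1)/12 = C1


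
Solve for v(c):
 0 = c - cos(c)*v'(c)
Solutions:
 v(c) = C1 + Integral(c/cos(c), c)


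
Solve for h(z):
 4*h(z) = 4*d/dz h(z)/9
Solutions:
 h(z) = C1*exp(9*z)


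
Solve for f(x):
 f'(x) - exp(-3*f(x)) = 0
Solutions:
 f(x) = log(C1 + 3*x)/3
 f(x) = log((-3^(1/3) - 3^(5/6)*I)*(C1 + x)^(1/3)/2)
 f(x) = log((-3^(1/3) + 3^(5/6)*I)*(C1 + x)^(1/3)/2)


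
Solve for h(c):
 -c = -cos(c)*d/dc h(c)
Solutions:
 h(c) = C1 + Integral(c/cos(c), c)


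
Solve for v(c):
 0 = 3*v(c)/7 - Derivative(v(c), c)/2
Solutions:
 v(c) = C1*exp(6*c/7)


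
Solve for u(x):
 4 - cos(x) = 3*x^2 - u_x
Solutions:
 u(x) = C1 + x^3 - 4*x + sin(x)


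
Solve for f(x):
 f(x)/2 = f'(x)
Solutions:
 f(x) = C1*exp(x/2)


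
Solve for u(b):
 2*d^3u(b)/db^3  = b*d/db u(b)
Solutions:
 u(b) = C1 + Integral(C2*airyai(2^(2/3)*b/2) + C3*airybi(2^(2/3)*b/2), b)


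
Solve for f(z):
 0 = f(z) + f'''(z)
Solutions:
 f(z) = C3*exp(-z) + (C1*sin(sqrt(3)*z/2) + C2*cos(sqrt(3)*z/2))*exp(z/2)


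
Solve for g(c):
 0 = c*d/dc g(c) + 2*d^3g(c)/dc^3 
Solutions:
 g(c) = C1 + Integral(C2*airyai(-2^(2/3)*c/2) + C3*airybi(-2^(2/3)*c/2), c)


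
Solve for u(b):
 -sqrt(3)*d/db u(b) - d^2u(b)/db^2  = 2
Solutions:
 u(b) = C1 + C2*exp(-sqrt(3)*b) - 2*sqrt(3)*b/3


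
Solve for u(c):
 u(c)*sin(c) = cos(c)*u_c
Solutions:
 u(c) = C1/cos(c)


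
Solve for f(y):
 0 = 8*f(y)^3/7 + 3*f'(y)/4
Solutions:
 f(y) = -sqrt(42)*sqrt(-1/(C1 - 32*y))/2
 f(y) = sqrt(42)*sqrt(-1/(C1 - 32*y))/2


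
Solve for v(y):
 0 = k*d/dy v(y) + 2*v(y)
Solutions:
 v(y) = C1*exp(-2*y/k)


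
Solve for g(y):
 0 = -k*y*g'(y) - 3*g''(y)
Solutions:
 g(y) = Piecewise((-sqrt(6)*sqrt(pi)*C1*erf(sqrt(6)*sqrt(k)*y/6)/(2*sqrt(k)) - C2, (k > 0) | (k < 0)), (-C1*y - C2, True))


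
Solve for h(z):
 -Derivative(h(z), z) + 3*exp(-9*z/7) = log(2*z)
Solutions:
 h(z) = C1 - z*log(z) + z*(1 - log(2)) - 7*exp(-9*z/7)/3


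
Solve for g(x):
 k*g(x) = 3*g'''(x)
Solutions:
 g(x) = C1*exp(3^(2/3)*k^(1/3)*x/3) + C2*exp(k^(1/3)*x*(-3^(2/3) + 3*3^(1/6)*I)/6) + C3*exp(-k^(1/3)*x*(3^(2/3) + 3*3^(1/6)*I)/6)


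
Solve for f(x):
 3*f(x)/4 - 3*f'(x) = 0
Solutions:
 f(x) = C1*exp(x/4)


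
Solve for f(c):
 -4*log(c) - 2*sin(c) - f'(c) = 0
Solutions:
 f(c) = C1 - 4*c*log(c) + 4*c + 2*cos(c)


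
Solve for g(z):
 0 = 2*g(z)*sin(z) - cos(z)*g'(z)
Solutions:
 g(z) = C1/cos(z)^2


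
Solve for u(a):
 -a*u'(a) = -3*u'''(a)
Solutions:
 u(a) = C1 + Integral(C2*airyai(3^(2/3)*a/3) + C3*airybi(3^(2/3)*a/3), a)


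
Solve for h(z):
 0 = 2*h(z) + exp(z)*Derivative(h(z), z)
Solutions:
 h(z) = C1*exp(2*exp(-z))


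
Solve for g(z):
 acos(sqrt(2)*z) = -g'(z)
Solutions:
 g(z) = C1 - z*acos(sqrt(2)*z) + sqrt(2)*sqrt(1 - 2*z^2)/2


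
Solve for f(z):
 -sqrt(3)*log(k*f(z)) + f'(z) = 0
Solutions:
 li(k*f(z))/k = C1 + sqrt(3)*z


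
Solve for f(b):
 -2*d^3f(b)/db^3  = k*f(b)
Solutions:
 f(b) = C1*exp(2^(2/3)*b*(-k)^(1/3)/2) + C2*exp(2^(2/3)*b*(-k)^(1/3)*(-1 + sqrt(3)*I)/4) + C3*exp(-2^(2/3)*b*(-k)^(1/3)*(1 + sqrt(3)*I)/4)


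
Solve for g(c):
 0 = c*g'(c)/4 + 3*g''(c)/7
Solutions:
 g(c) = C1 + C2*erf(sqrt(42)*c/12)


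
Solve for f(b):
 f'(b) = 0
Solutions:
 f(b) = C1


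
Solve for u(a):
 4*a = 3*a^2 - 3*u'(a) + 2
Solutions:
 u(a) = C1 + a^3/3 - 2*a^2/3 + 2*a/3


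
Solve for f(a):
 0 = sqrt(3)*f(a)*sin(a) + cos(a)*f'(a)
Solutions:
 f(a) = C1*cos(a)^(sqrt(3))


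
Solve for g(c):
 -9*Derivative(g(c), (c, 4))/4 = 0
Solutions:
 g(c) = C1 + C2*c + C3*c^2 + C4*c^3


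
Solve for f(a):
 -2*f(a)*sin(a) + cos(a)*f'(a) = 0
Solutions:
 f(a) = C1/cos(a)^2


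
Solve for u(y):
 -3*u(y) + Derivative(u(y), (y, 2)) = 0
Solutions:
 u(y) = C1*exp(-sqrt(3)*y) + C2*exp(sqrt(3)*y)


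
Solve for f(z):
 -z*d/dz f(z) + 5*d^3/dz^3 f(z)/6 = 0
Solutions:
 f(z) = C1 + Integral(C2*airyai(5^(2/3)*6^(1/3)*z/5) + C3*airybi(5^(2/3)*6^(1/3)*z/5), z)


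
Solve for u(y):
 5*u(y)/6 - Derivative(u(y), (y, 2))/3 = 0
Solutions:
 u(y) = C1*exp(-sqrt(10)*y/2) + C2*exp(sqrt(10)*y/2)


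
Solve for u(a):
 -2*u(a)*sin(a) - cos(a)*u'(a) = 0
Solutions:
 u(a) = C1*cos(a)^2


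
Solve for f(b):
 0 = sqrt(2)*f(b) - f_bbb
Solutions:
 f(b) = C3*exp(2^(1/6)*b) + (C1*sin(2^(1/6)*sqrt(3)*b/2) + C2*cos(2^(1/6)*sqrt(3)*b/2))*exp(-2^(1/6)*b/2)


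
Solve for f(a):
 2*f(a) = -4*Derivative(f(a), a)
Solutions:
 f(a) = C1*exp(-a/2)


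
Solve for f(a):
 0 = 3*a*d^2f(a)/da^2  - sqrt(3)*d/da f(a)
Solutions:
 f(a) = C1 + C2*a^(sqrt(3)/3 + 1)


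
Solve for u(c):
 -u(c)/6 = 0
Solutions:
 u(c) = 0


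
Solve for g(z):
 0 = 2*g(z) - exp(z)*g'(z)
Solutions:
 g(z) = C1*exp(-2*exp(-z))


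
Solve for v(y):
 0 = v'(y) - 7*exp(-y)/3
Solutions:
 v(y) = C1 - 7*exp(-y)/3


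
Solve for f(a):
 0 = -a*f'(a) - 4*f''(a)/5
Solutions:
 f(a) = C1 + C2*erf(sqrt(10)*a/4)


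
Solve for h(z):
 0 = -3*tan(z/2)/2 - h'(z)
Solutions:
 h(z) = C1 + 3*log(cos(z/2))


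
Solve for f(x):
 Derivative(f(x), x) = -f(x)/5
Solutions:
 f(x) = C1*exp(-x/5)


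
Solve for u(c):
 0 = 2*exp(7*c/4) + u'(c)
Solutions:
 u(c) = C1 - 8*exp(7*c/4)/7


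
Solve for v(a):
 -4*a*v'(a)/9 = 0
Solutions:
 v(a) = C1


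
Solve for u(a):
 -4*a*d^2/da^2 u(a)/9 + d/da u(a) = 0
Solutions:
 u(a) = C1 + C2*a^(13/4)


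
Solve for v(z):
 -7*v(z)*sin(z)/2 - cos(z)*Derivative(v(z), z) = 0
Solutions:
 v(z) = C1*cos(z)^(7/2)


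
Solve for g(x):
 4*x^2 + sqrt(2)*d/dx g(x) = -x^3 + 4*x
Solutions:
 g(x) = C1 - sqrt(2)*x^4/8 - 2*sqrt(2)*x^3/3 + sqrt(2)*x^2


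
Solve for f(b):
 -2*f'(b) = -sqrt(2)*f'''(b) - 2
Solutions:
 f(b) = C1 + C2*exp(-2^(1/4)*b) + C3*exp(2^(1/4)*b) + b


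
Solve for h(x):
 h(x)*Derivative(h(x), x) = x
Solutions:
 h(x) = -sqrt(C1 + x^2)
 h(x) = sqrt(C1 + x^2)


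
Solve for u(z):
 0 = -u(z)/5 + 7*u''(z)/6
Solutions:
 u(z) = C1*exp(-sqrt(210)*z/35) + C2*exp(sqrt(210)*z/35)


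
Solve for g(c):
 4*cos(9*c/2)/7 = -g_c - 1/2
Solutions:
 g(c) = C1 - c/2 - 8*sin(9*c/2)/63


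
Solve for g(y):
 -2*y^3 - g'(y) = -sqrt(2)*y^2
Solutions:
 g(y) = C1 - y^4/2 + sqrt(2)*y^3/3


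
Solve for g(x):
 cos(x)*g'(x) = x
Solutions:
 g(x) = C1 + Integral(x/cos(x), x)


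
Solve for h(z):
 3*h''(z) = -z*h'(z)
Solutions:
 h(z) = C1 + C2*erf(sqrt(6)*z/6)


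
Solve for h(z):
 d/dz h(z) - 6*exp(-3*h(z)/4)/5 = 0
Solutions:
 h(z) = 4*log(C1 + 9*z/10)/3
 h(z) = 4*log((-150^(1/3) - 3^(5/6)*50^(1/3)*I)*(C1 + 6*z)^(1/3)/20)
 h(z) = 4*log((-150^(1/3) + 3^(5/6)*50^(1/3)*I)*(C1 + 6*z)^(1/3)/20)


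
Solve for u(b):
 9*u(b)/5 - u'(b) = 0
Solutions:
 u(b) = C1*exp(9*b/5)


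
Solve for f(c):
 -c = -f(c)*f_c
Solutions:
 f(c) = -sqrt(C1 + c^2)
 f(c) = sqrt(C1 + c^2)


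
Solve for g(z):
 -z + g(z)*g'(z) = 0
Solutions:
 g(z) = -sqrt(C1 + z^2)
 g(z) = sqrt(C1 + z^2)


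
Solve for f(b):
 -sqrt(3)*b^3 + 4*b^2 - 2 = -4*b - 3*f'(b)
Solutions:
 f(b) = C1 + sqrt(3)*b^4/12 - 4*b^3/9 - 2*b^2/3 + 2*b/3


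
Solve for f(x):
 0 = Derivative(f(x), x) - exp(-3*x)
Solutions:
 f(x) = C1 - exp(-3*x)/3


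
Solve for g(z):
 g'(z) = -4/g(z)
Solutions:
 g(z) = -sqrt(C1 - 8*z)
 g(z) = sqrt(C1 - 8*z)


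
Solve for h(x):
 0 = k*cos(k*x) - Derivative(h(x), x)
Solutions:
 h(x) = C1 + sin(k*x)


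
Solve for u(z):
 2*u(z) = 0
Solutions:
 u(z) = 0


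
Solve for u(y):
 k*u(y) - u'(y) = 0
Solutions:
 u(y) = C1*exp(k*y)


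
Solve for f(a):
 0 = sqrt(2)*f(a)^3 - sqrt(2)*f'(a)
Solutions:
 f(a) = -sqrt(2)*sqrt(-1/(C1 + a))/2
 f(a) = sqrt(2)*sqrt(-1/(C1 + a))/2


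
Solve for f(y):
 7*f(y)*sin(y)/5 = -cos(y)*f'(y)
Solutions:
 f(y) = C1*cos(y)^(7/5)


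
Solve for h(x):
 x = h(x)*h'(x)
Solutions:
 h(x) = -sqrt(C1 + x^2)
 h(x) = sqrt(C1 + x^2)


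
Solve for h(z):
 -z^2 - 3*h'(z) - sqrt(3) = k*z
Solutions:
 h(z) = C1 - k*z^2/6 - z^3/9 - sqrt(3)*z/3


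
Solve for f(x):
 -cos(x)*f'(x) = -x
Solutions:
 f(x) = C1 + Integral(x/cos(x), x)


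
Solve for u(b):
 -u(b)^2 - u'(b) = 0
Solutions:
 u(b) = 1/(C1 + b)


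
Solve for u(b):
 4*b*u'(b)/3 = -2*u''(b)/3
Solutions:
 u(b) = C1 + C2*erf(b)


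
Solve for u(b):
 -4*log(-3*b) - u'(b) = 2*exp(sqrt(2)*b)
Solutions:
 u(b) = C1 - 4*b*log(-b) + 4*b*(1 - log(3)) - sqrt(2)*exp(sqrt(2)*b)


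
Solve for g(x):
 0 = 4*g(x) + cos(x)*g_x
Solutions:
 g(x) = C1*(sin(x)^2 - 2*sin(x) + 1)/(sin(x)^2 + 2*sin(x) + 1)


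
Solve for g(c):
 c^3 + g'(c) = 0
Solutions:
 g(c) = C1 - c^4/4


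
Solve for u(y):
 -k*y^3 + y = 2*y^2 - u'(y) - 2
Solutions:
 u(y) = C1 + k*y^4/4 + 2*y^3/3 - y^2/2 - 2*y


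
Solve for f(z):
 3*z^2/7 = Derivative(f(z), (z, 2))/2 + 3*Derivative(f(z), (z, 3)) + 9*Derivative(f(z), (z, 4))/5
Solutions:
 f(z) = C1 + C2*z + C3*exp(z*(-5 + sqrt(15))/6) + C4*exp(-z*(sqrt(15) + 5)/6) + z^4/14 - 12*z^3/7 + 972*z^2/35


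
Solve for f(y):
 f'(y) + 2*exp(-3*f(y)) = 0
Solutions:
 f(y) = log(C1 - 6*y)/3
 f(y) = log((-3^(1/3) - 3^(5/6)*I)*(C1 - 2*y)^(1/3)/2)
 f(y) = log((-3^(1/3) + 3^(5/6)*I)*(C1 - 2*y)^(1/3)/2)


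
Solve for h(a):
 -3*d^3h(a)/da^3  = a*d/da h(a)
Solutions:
 h(a) = C1 + Integral(C2*airyai(-3^(2/3)*a/3) + C3*airybi(-3^(2/3)*a/3), a)


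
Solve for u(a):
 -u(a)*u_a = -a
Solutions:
 u(a) = -sqrt(C1 + a^2)
 u(a) = sqrt(C1 + a^2)


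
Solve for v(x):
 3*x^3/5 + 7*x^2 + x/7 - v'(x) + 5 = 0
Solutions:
 v(x) = C1 + 3*x^4/20 + 7*x^3/3 + x^2/14 + 5*x


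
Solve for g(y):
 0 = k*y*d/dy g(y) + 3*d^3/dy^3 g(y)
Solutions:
 g(y) = C1 + Integral(C2*airyai(3^(2/3)*y*(-k)^(1/3)/3) + C3*airybi(3^(2/3)*y*(-k)^(1/3)/3), y)


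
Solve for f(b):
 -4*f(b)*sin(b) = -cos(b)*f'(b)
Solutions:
 f(b) = C1/cos(b)^4


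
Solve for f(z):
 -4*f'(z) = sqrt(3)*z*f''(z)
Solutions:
 f(z) = C1 + C2*z^(1 - 4*sqrt(3)/3)


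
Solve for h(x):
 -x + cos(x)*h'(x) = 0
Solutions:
 h(x) = C1 + Integral(x/cos(x), x)


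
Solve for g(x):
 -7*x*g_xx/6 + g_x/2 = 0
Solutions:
 g(x) = C1 + C2*x^(10/7)


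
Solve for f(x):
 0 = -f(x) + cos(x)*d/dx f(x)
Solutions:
 f(x) = C1*sqrt(sin(x) + 1)/sqrt(sin(x) - 1)


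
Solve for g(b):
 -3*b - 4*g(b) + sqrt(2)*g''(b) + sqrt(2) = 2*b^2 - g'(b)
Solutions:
 g(b) = C1*exp(sqrt(2)*b*(-1 + sqrt(1 + 16*sqrt(2)))/4) + C2*exp(-sqrt(2)*b*(1 + sqrt(1 + 16*sqrt(2)))/4) - b^2/2 - b - 1/4


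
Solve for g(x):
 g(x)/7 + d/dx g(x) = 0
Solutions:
 g(x) = C1*exp(-x/7)


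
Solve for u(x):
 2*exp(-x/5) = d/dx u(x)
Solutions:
 u(x) = C1 - 10*exp(-x/5)


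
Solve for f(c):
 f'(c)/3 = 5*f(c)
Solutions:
 f(c) = C1*exp(15*c)


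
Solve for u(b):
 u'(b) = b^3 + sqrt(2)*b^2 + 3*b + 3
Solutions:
 u(b) = C1 + b^4/4 + sqrt(2)*b^3/3 + 3*b^2/2 + 3*b


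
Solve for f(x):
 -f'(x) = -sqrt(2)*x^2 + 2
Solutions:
 f(x) = C1 + sqrt(2)*x^3/3 - 2*x


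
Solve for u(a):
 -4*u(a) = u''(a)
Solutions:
 u(a) = C1*sin(2*a) + C2*cos(2*a)


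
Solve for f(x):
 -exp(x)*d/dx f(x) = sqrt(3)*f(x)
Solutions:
 f(x) = C1*exp(sqrt(3)*exp(-x))


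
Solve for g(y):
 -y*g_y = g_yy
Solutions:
 g(y) = C1 + C2*erf(sqrt(2)*y/2)


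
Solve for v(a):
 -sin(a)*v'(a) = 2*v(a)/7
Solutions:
 v(a) = C1*(cos(a) + 1)^(1/7)/(cos(a) - 1)^(1/7)


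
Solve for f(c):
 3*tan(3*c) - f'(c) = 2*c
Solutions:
 f(c) = C1 - c^2 - log(cos(3*c))


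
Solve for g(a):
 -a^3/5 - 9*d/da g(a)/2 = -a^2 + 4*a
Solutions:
 g(a) = C1 - a^4/90 + 2*a^3/27 - 4*a^2/9


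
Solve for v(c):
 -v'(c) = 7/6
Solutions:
 v(c) = C1 - 7*c/6


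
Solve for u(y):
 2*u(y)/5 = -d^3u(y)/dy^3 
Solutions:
 u(y) = C3*exp(-2^(1/3)*5^(2/3)*y/5) + (C1*sin(2^(1/3)*sqrt(3)*5^(2/3)*y/10) + C2*cos(2^(1/3)*sqrt(3)*5^(2/3)*y/10))*exp(2^(1/3)*5^(2/3)*y/10)


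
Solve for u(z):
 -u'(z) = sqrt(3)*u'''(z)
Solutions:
 u(z) = C1 + C2*sin(3^(3/4)*z/3) + C3*cos(3^(3/4)*z/3)


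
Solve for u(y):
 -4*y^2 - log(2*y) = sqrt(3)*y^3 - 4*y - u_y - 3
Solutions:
 u(y) = C1 + sqrt(3)*y^4/4 + 4*y^3/3 - 2*y^2 + y*log(y) - 4*y + y*log(2)


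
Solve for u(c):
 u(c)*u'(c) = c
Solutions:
 u(c) = -sqrt(C1 + c^2)
 u(c) = sqrt(C1 + c^2)


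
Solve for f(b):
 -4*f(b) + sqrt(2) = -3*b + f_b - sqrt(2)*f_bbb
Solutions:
 f(b) = C1*exp(-b*(sqrt(2)/(sqrt(2 - sqrt(2)/108) + sqrt(2))^(1/3) + 6*(sqrt(2 - sqrt(2)/108) + sqrt(2))^(1/3))/12)*sin(b*(-sqrt(6)/(sqrt(2 - sqrt(2)/108) + sqrt(2))^(1/3) + 6*sqrt(3)*(sqrt(2 - sqrt(2)/108) + sqrt(2))^(1/3))/12) + C2*exp(-b*(sqrt(2)/(sqrt(2 - sqrt(2)/108) + sqrt(2))^(1/3) + 6*(sqrt(2 - sqrt(2)/108) + sqrt(2))^(1/3))/12)*cos(b*(-sqrt(6)/(sqrt(2 - sqrt(2)/108) + sqrt(2))^(1/3) + 6*sqrt(3)*(sqrt(2 - sqrt(2)/108) + sqrt(2))^(1/3))/12) + C3*exp(b*(sqrt(2)/(6*(sqrt(2 - sqrt(2)/108) + sqrt(2))^(1/3)) + (sqrt(2 - sqrt(2)/108) + sqrt(2))^(1/3))) + 3*b/4 - 3/16 + sqrt(2)/4


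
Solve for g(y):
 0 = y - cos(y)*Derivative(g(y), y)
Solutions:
 g(y) = C1 + Integral(y/cos(y), y)


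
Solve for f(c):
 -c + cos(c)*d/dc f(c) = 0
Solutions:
 f(c) = C1 + Integral(c/cos(c), c)


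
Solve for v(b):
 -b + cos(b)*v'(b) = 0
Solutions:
 v(b) = C1 + Integral(b/cos(b), b)


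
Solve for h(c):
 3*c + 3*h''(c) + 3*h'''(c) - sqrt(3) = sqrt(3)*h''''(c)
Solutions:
 h(c) = C1 + C2*c + C3*exp(c*(sqrt(3) + sqrt(3 + 4*sqrt(3)))/2) + C4*exp(c*(-sqrt(3 + 4*sqrt(3)) + sqrt(3))/2) - c^3/6 + c^2*(sqrt(3) + 3)/6


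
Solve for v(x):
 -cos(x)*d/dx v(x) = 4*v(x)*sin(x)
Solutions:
 v(x) = C1*cos(x)^4


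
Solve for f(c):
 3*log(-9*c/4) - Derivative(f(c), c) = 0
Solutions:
 f(c) = C1 + 3*c*log(-c) + 3*c*(-2*log(2) - 1 + 2*log(3))


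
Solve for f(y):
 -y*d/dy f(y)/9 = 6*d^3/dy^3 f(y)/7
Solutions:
 f(y) = C1 + Integral(C2*airyai(-2^(2/3)*7^(1/3)*y/6) + C3*airybi(-2^(2/3)*7^(1/3)*y/6), y)


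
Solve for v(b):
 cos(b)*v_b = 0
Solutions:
 v(b) = C1


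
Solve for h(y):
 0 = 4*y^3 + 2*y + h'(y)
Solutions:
 h(y) = C1 - y^4 - y^2


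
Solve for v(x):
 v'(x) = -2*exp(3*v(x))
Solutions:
 v(x) = log((-3^(2/3) - 3*3^(1/6)*I)*(1/(C1 + 2*x))^(1/3)/6)
 v(x) = log((-3^(2/3) + 3*3^(1/6)*I)*(1/(C1 + 2*x))^(1/3)/6)
 v(x) = log(1/(C1 + 6*x))/3


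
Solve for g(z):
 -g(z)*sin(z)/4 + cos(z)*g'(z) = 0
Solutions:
 g(z) = C1/cos(z)^(1/4)


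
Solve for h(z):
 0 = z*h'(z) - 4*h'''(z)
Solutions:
 h(z) = C1 + Integral(C2*airyai(2^(1/3)*z/2) + C3*airybi(2^(1/3)*z/2), z)


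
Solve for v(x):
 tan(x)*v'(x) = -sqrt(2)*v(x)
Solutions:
 v(x) = C1/sin(x)^(sqrt(2))


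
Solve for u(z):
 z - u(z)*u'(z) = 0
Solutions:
 u(z) = -sqrt(C1 + z^2)
 u(z) = sqrt(C1 + z^2)


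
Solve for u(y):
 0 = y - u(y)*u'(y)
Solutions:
 u(y) = -sqrt(C1 + y^2)
 u(y) = sqrt(C1 + y^2)


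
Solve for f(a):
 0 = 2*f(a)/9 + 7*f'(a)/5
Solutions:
 f(a) = C1*exp(-10*a/63)


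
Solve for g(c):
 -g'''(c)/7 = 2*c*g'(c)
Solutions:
 g(c) = C1 + Integral(C2*airyai(-14^(1/3)*c) + C3*airybi(-14^(1/3)*c), c)


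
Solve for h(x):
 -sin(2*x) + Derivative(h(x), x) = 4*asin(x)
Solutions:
 h(x) = C1 + 4*x*asin(x) + 4*sqrt(1 - x^2) - cos(2*x)/2


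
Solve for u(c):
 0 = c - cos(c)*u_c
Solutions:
 u(c) = C1 + Integral(c/cos(c), c)


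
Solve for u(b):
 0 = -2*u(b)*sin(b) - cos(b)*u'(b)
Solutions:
 u(b) = C1*cos(b)^2


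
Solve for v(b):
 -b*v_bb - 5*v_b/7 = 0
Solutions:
 v(b) = C1 + C2*b^(2/7)


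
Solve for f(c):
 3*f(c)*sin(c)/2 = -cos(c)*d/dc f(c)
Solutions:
 f(c) = C1*cos(c)^(3/2)


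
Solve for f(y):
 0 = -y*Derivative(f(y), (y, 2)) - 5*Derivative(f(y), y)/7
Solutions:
 f(y) = C1 + C2*y^(2/7)


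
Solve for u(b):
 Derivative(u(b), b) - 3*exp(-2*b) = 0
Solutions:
 u(b) = C1 - 3*exp(-2*b)/2


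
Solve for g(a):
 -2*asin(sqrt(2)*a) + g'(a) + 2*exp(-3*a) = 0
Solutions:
 g(a) = C1 + 2*a*asin(sqrt(2)*a) + sqrt(2)*sqrt(1 - 2*a^2) + 2*exp(-3*a)/3


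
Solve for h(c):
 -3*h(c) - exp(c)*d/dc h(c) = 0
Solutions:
 h(c) = C1*exp(3*exp(-c))


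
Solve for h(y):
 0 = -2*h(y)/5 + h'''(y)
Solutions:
 h(y) = C3*exp(2^(1/3)*5^(2/3)*y/5) + (C1*sin(2^(1/3)*sqrt(3)*5^(2/3)*y/10) + C2*cos(2^(1/3)*sqrt(3)*5^(2/3)*y/10))*exp(-2^(1/3)*5^(2/3)*y/10)


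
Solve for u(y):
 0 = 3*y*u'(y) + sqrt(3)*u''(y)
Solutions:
 u(y) = C1 + C2*erf(sqrt(2)*3^(1/4)*y/2)


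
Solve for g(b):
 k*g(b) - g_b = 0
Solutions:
 g(b) = C1*exp(b*k)


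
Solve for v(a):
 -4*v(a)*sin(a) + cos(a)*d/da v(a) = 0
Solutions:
 v(a) = C1/cos(a)^4


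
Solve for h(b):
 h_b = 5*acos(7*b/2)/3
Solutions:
 h(b) = C1 + 5*b*acos(7*b/2)/3 - 5*sqrt(4 - 49*b^2)/21


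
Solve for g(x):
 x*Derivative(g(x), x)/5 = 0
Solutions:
 g(x) = C1


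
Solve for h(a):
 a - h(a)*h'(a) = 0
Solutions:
 h(a) = -sqrt(C1 + a^2)
 h(a) = sqrt(C1 + a^2)


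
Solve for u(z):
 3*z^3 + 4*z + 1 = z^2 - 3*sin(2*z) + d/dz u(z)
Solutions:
 u(z) = C1 + 3*z^4/4 - z^3/3 + 2*z^2 + z - 3*cos(2*z)/2


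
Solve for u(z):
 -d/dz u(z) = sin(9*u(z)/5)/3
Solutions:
 z/3 + 5*log(cos(9*u(z)/5) - 1)/18 - 5*log(cos(9*u(z)/5) + 1)/18 = C1


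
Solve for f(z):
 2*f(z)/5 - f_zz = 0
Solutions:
 f(z) = C1*exp(-sqrt(10)*z/5) + C2*exp(sqrt(10)*z/5)


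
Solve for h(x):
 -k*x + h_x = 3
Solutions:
 h(x) = C1 + k*x^2/2 + 3*x


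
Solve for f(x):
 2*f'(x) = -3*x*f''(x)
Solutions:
 f(x) = C1 + C2*x^(1/3)


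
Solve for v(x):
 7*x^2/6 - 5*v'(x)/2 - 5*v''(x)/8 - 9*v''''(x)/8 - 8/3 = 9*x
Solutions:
 v(x) = C1 + C2*exp(-5^(1/3)*x*(-3*(6 + sqrt(2931)/9)^(1/3) + 5^(1/3)/(6 + sqrt(2931)/9)^(1/3))/18)*sin(sqrt(3)*x*(5/(30 + 5*sqrt(2931)/9)^(1/3) + 3*(30 + 5*sqrt(2931)/9)^(1/3))/18) + C3*exp(-5^(1/3)*x*(-3*(6 + sqrt(2931)/9)^(1/3) + 5^(1/3)/(6 + sqrt(2931)/9)^(1/3))/18)*cos(sqrt(3)*x*(5/(30 + 5*sqrt(2931)/9)^(1/3) + 3*(30 + 5*sqrt(2931)/9)^(1/3))/18) + C4*exp(5^(1/3)*x*(-3*(6 + sqrt(2931)/9)^(1/3) + 5^(1/3)/(6 + sqrt(2931)/9)^(1/3))/9) + 7*x^3/45 - 23*x^2/12 - 13*x/120


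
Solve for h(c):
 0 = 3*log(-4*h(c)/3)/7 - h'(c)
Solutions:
 -7*Integral(1/(log(-_y) - log(3) + 2*log(2)), (_y, h(c)))/3 = C1 - c


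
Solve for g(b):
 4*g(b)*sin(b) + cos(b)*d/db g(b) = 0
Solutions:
 g(b) = C1*cos(b)^4


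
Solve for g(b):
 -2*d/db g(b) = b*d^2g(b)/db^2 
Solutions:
 g(b) = C1 + C2/b


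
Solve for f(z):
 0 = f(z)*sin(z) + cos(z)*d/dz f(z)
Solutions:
 f(z) = C1*cos(z)


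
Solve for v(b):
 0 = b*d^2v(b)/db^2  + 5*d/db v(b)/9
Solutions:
 v(b) = C1 + C2*b^(4/9)


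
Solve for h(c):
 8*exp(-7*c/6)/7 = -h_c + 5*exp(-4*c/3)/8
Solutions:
 h(c) = C1 - 15*exp(-4*c/3)/32 + 48*exp(-7*c/6)/49


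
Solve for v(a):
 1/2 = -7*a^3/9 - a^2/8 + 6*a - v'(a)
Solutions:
 v(a) = C1 - 7*a^4/36 - a^3/24 + 3*a^2 - a/2


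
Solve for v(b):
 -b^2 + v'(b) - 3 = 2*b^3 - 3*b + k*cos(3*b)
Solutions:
 v(b) = C1 + b^4/2 + b^3/3 - 3*b^2/2 + 3*b + k*sin(3*b)/3


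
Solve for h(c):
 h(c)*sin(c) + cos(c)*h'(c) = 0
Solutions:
 h(c) = C1*cos(c)


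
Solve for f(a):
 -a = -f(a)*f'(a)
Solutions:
 f(a) = -sqrt(C1 + a^2)
 f(a) = sqrt(C1 + a^2)


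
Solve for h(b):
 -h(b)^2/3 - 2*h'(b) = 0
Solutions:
 h(b) = 6/(C1 + b)


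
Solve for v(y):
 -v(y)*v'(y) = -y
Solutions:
 v(y) = -sqrt(C1 + y^2)
 v(y) = sqrt(C1 + y^2)


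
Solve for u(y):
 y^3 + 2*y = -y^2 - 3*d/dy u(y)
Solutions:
 u(y) = C1 - y^4/12 - y^3/9 - y^2/3


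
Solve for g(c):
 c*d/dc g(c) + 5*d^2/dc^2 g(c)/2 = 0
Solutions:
 g(c) = C1 + C2*erf(sqrt(5)*c/5)


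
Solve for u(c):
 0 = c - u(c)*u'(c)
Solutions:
 u(c) = -sqrt(C1 + c^2)
 u(c) = sqrt(C1 + c^2)


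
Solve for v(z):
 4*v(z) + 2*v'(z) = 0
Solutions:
 v(z) = C1*exp(-2*z)


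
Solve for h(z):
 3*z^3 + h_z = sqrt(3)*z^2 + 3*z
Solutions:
 h(z) = C1 - 3*z^4/4 + sqrt(3)*z^3/3 + 3*z^2/2


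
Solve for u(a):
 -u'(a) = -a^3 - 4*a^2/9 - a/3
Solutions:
 u(a) = C1 + a^4/4 + 4*a^3/27 + a^2/6


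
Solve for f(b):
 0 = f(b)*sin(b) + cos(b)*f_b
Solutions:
 f(b) = C1*cos(b)


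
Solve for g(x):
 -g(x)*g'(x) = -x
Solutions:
 g(x) = -sqrt(C1 + x^2)
 g(x) = sqrt(C1 + x^2)


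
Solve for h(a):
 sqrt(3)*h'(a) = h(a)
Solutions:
 h(a) = C1*exp(sqrt(3)*a/3)


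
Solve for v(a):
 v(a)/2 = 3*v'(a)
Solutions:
 v(a) = C1*exp(a/6)


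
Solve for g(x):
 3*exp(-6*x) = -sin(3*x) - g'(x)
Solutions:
 g(x) = C1 + cos(3*x)/3 + exp(-6*x)/2


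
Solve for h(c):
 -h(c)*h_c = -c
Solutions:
 h(c) = -sqrt(C1 + c^2)
 h(c) = sqrt(C1 + c^2)


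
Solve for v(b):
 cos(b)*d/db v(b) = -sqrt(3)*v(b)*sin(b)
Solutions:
 v(b) = C1*cos(b)^(sqrt(3))


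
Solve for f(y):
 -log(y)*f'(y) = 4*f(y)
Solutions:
 f(y) = C1*exp(-4*li(y))


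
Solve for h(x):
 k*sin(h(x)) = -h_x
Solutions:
 h(x) = -acos((-C1 - exp(2*k*x))/(C1 - exp(2*k*x))) + 2*pi
 h(x) = acos((-C1 - exp(2*k*x))/(C1 - exp(2*k*x)))


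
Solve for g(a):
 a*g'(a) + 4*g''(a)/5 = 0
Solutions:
 g(a) = C1 + C2*erf(sqrt(10)*a/4)


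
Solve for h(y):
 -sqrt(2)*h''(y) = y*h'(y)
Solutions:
 h(y) = C1 + C2*erf(2^(1/4)*y/2)


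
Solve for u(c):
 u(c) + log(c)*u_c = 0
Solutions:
 u(c) = C1*exp(-li(c))


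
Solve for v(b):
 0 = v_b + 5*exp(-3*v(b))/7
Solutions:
 v(b) = log(C1 - 15*b/7)/3
 v(b) = log((-1 - sqrt(3)*I)*(C1 - 15*b/7)^(1/3)/2)
 v(b) = log((-1 + sqrt(3)*I)*(C1 - 15*b/7)^(1/3)/2)


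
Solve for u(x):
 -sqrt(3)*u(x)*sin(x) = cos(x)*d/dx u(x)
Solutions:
 u(x) = C1*cos(x)^(sqrt(3))


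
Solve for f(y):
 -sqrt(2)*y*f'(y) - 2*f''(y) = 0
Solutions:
 f(y) = C1 + C2*erf(2^(1/4)*y/2)


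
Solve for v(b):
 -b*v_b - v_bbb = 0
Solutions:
 v(b) = C1 + Integral(C2*airyai(-b) + C3*airybi(-b), b)


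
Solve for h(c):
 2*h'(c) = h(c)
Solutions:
 h(c) = C1*exp(c/2)


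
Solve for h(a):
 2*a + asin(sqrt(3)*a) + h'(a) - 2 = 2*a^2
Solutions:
 h(a) = C1 + 2*a^3/3 - a^2 - a*asin(sqrt(3)*a) + 2*a - sqrt(3)*sqrt(1 - 3*a^2)/3


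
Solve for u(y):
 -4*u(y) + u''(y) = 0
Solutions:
 u(y) = C1*exp(-2*y) + C2*exp(2*y)


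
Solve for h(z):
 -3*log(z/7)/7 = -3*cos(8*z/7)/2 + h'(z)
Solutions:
 h(z) = C1 - 3*z*log(z)/7 + 3*z/7 + 3*z*log(7)/7 + 21*sin(8*z/7)/16


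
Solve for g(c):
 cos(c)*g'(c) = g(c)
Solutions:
 g(c) = C1*sqrt(sin(c) + 1)/sqrt(sin(c) - 1)


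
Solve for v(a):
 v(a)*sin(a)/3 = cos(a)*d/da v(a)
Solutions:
 v(a) = C1/cos(a)^(1/3)


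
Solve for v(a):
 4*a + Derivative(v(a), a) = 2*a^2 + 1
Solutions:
 v(a) = C1 + 2*a^3/3 - 2*a^2 + a


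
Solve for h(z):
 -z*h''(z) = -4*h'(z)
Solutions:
 h(z) = C1 + C2*z^5


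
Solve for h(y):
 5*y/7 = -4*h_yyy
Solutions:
 h(y) = C1 + C2*y + C3*y^2 - 5*y^4/672


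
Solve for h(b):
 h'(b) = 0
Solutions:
 h(b) = C1


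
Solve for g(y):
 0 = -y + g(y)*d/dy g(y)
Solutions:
 g(y) = -sqrt(C1 + y^2)
 g(y) = sqrt(C1 + y^2)


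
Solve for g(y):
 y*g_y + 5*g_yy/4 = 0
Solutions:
 g(y) = C1 + C2*erf(sqrt(10)*y/5)


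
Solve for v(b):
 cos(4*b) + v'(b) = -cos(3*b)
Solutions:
 v(b) = C1 - sin(3*b)/3 - sin(4*b)/4


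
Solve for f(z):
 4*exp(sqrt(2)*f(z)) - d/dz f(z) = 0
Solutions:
 f(z) = sqrt(2)*(2*log(-1/(C1 + 4*z)) - log(2))/4


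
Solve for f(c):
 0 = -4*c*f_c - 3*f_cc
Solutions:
 f(c) = C1 + C2*erf(sqrt(6)*c/3)


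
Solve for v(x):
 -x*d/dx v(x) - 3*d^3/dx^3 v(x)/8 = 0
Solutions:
 v(x) = C1 + Integral(C2*airyai(-2*3^(2/3)*x/3) + C3*airybi(-2*3^(2/3)*x/3), x)


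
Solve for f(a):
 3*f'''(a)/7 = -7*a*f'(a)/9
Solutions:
 f(a) = C1 + Integral(C2*airyai(-7^(2/3)*a/3) + C3*airybi(-7^(2/3)*a/3), a)


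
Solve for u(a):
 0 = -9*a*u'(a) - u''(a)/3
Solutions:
 u(a) = C1 + C2*erf(3*sqrt(6)*a/2)


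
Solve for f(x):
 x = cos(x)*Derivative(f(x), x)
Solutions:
 f(x) = C1 + Integral(x/cos(x), x)
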